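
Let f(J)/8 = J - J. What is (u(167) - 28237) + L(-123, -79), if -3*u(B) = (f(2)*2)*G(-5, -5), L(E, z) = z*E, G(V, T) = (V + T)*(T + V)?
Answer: -18520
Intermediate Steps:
G(V, T) = (T + V)² (G(V, T) = (T + V)*(T + V) = (T + V)²)
f(J) = 0 (f(J) = 8*(J - J) = 8*0 = 0)
L(E, z) = E*z
u(B) = 0 (u(B) = -0*2*(-5 - 5)²/3 = -0*(-10)² = -0*100 = -⅓*0 = 0)
(u(167) - 28237) + L(-123, -79) = (0 - 28237) - 123*(-79) = -28237 + 9717 = -18520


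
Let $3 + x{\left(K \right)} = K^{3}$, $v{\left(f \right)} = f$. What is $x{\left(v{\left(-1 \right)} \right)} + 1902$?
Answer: $1898$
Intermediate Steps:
$x{\left(K \right)} = -3 + K^{3}$
$x{\left(v{\left(-1 \right)} \right)} + 1902 = \left(-3 + \left(-1\right)^{3}\right) + 1902 = \left(-3 - 1\right) + 1902 = -4 + 1902 = 1898$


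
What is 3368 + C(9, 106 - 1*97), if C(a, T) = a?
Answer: 3377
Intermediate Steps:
3368 + C(9, 106 - 1*97) = 3368 + 9 = 3377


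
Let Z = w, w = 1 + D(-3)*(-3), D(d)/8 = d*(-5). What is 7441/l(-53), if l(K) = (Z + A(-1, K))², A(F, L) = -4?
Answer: 7441/131769 ≈ 0.056470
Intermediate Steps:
D(d) = -40*d (D(d) = 8*(d*(-5)) = 8*(-5*d) = -40*d)
w = -359 (w = 1 - 40*(-3)*(-3) = 1 + 120*(-3) = 1 - 360 = -359)
Z = -359
l(K) = 131769 (l(K) = (-359 - 4)² = (-363)² = 131769)
7441/l(-53) = 7441/131769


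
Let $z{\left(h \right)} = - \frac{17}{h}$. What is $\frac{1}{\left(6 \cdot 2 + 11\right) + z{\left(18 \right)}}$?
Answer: $\frac{18}{397} \approx 0.04534$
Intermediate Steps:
$\frac{1}{\left(6 \cdot 2 + 11\right) + z{\left(18 \right)}} = \frac{1}{\left(6 \cdot 2 + 11\right) - \frac{17}{18}} = \frac{1}{\left(12 + 11\right) - \frac{17}{18}} = \frac{1}{23 - \frac{17}{18}} = \frac{1}{\frac{397}{18}} = \frac{18}{397}$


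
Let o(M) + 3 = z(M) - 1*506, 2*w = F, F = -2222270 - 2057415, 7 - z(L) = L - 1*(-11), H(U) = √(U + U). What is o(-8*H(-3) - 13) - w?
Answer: 4278685/2 + 8*I*√6 ≈ 2.1393e+6 + 19.596*I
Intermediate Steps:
H(U) = √2*√U (H(U) = √(2*U) = √2*√U)
z(L) = -4 - L (z(L) = 7 - (L - 1*(-11)) = 7 - (L + 11) = 7 - (11 + L) = 7 + (-11 - L) = -4 - L)
F = -4279685
w = -4279685/2 (w = (½)*(-4279685) = -4279685/2 ≈ -2.1398e+6)
o(M) = -513 - M (o(M) = -3 + ((-4 - M) - 1*506) = -3 + ((-4 - M) - 506) = -3 + (-510 - M) = -513 - M)
o(-8*H(-3) - 13) - w = (-513 - (-8*√2*√(-3) - 13)) - 1*(-4279685/2) = (-513 - (-8*√2*I*√3 - 13)) + 4279685/2 = (-513 - (-8*I*√6 - 13)) + 4279685/2 = (-513 - (-13 - 8*I*√6)) + 4279685/2 = (-513 + (13 + 8*I*√6)) + 4279685/2 = (-500 + 8*I*√6) + 4279685/2 = 4278685/2 + 8*I*√6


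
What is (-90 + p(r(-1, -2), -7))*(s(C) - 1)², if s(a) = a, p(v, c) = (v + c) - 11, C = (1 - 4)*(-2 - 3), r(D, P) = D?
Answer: -21364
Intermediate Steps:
C = 15 (C = -3*(-5) = 15)
p(v, c) = -11 + c + v (p(v, c) = (c + v) - 11 = -11 + c + v)
(-90 + p(r(-1, -2), -7))*(s(C) - 1)² = (-90 + (-11 - 7 - 1))*(15 - 1)² = (-90 - 19)*14² = -109*196 = -21364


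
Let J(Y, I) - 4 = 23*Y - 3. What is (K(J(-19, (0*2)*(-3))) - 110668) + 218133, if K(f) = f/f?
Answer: 107466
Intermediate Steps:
J(Y, I) = 1 + 23*Y (J(Y, I) = 4 + (23*Y - 3) = 4 + (-3 + 23*Y) = 1 + 23*Y)
K(f) = 1
(K(J(-19, (0*2)*(-3))) - 110668) + 218133 = (1 - 110668) + 218133 = -110667 + 218133 = 107466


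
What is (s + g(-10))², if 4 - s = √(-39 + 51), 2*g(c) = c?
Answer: 13 + 4*√3 ≈ 19.928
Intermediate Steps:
g(c) = c/2
s = 4 - 2*√3 (s = 4 - √(-39 + 51) = 4 - √12 = 4 - 2*√3 ≈ 0.53590)
(s + g(-10))² = ((4 - 2*√3) + (½)*(-10))² = ((4 - 2*√3) - 5)² = (-1 - 2*√3)²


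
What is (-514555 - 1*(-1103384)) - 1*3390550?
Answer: -2801721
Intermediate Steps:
(-514555 - 1*(-1103384)) - 1*3390550 = (-514555 + 1103384) - 3390550 = 588829 - 3390550 = -2801721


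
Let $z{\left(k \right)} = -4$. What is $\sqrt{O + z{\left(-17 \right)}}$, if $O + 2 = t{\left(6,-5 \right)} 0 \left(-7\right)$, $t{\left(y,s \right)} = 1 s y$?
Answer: $i \sqrt{6} \approx 2.4495 i$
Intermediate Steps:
$t{\left(y,s \right)} = s y$
$O = -2$ ($O = -2 + \left(-5\right) 6 \cdot 0 \left(-7\right) = -2 + \left(-30\right) 0 \left(-7\right) = -2 + 0 \left(-7\right) = -2 + 0 = -2$)
$\sqrt{O + z{\left(-17 \right)}} = \sqrt{-2 - 4} = \sqrt{-6} = i \sqrt{6}$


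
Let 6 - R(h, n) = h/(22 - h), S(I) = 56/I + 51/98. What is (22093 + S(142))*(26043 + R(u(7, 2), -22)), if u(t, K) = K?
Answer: 40044833045451/69580 ≈ 5.7552e+8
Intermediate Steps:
S(I) = 51/98 + 56/I (S(I) = 56/I + 51*(1/98) = 56/I + 51/98 = 51/98 + 56/I)
R(h, n) = 6 - h/(22 - h)
(22093 + S(142))*(26043 + R(u(7, 2), -22)) = (22093 + (51/98 + 56/142))*(26043 + (-132 + 7*2)/(-22 + 2)) = (22093 + (51/98 + 56*(1/142)))*(26043 + (-132 + 14)/(-20)) = (22093 + (51/98 + 28/71))*(26043 - 1/20*(-118)) = (22093 + 6365/6958)*(26043 + 59/10) = (153729459/6958)*(260489/10) = 40044833045451/69580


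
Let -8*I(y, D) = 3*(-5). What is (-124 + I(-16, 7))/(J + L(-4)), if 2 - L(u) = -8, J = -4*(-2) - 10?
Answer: -977/64 ≈ -15.266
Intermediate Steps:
J = -2 (J = 8 - 10 = -2)
I(y, D) = 15/8 (I(y, D) = -3*(-5)/8 = -1/8*(-15) = 15/8)
L(u) = 10 (L(u) = 2 - 1*(-8) = 2 + 8 = 10)
(-124 + I(-16, 7))/(J + L(-4)) = (-124 + 15/8)/(-2 + 10) = -977/8/8 = -977/8*1/8 = -977/64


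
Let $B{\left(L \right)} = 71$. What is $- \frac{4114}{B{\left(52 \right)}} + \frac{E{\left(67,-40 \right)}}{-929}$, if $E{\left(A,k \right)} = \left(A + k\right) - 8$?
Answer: $- \frac{3823255}{65959} \approx -57.964$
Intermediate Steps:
$E{\left(A,k \right)} = -8 + A + k$
$- \frac{4114}{B{\left(52 \right)}} + \frac{E{\left(67,-40 \right)}}{-929} = - \frac{4114}{71} + \frac{-8 + 67 - 40}{-929} = \left(-4114\right) \frac{1}{71} + 19 \left(- \frac{1}{929}\right) = - \frac{4114}{71} - \frac{19}{929} = - \frac{3823255}{65959}$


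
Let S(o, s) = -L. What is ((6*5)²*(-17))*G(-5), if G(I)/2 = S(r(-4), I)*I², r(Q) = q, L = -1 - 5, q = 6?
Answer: -4590000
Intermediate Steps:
L = -6
r(Q) = 6
S(o, s) = 6 (S(o, s) = -1*(-6) = 6)
G(I) = 12*I² (G(I) = 2*(6*I²) = 12*I²)
((6*5)²*(-17))*G(-5) = ((6*5)²*(-17))*(12*(-5)²) = (30²*(-17))*(12*25) = (900*(-17))*300 = -15300*300 = -4590000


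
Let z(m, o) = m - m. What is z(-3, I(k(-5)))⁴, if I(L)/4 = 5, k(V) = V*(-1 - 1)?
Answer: 0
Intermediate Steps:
k(V) = -2*V (k(V) = V*(-2) = -2*V)
I(L) = 20 (I(L) = 4*5 = 20)
z(m, o) = 0
z(-3, I(k(-5)))⁴ = 0⁴ = 0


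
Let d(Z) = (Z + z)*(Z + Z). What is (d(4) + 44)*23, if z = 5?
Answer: 2668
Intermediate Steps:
d(Z) = 2*Z*(5 + Z) (d(Z) = (Z + 5)*(Z + Z) = (5 + Z)*(2*Z) = 2*Z*(5 + Z))
(d(4) + 44)*23 = (2*4*(5 + 4) + 44)*23 = (2*4*9 + 44)*23 = (72 + 44)*23 = 116*23 = 2668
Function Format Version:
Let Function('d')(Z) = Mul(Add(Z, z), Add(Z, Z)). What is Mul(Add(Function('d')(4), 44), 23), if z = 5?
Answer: 2668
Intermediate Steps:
Function('d')(Z) = Mul(2, Z, Add(5, Z)) (Function('d')(Z) = Mul(Add(Z, 5), Add(Z, Z)) = Mul(Add(5, Z), Mul(2, Z)) = Mul(2, Z, Add(5, Z)))
Mul(Add(Function('d')(4), 44), 23) = Mul(Add(Mul(2, 4, Add(5, 4)), 44), 23) = Mul(Add(Mul(2, 4, 9), 44), 23) = Mul(Add(72, 44), 23) = Mul(116, 23) = 2668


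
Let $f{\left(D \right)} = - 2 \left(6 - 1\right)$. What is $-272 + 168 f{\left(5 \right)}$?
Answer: $-1952$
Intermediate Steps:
$f{\left(D \right)} = -10$ ($f{\left(D \right)} = \left(-2\right) 5 = -10$)
$-272 + 168 f{\left(5 \right)} = -272 + 168 \left(-10\right) = -272 - 1680 = -1952$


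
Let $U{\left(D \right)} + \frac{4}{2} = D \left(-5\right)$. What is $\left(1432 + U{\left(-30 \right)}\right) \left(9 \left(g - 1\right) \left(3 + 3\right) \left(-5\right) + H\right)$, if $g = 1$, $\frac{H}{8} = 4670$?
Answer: $59028800$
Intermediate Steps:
$H = 37360$ ($H = 8 \cdot 4670 = 37360$)
$U{\left(D \right)} = -2 - 5 D$ ($U{\left(D \right)} = -2 + D \left(-5\right) = -2 - 5 D$)
$\left(1432 + U{\left(-30 \right)}\right) \left(9 \left(g - 1\right) \left(3 + 3\right) \left(-5\right) + H\right) = \left(1432 - -148\right) \left(9 \left(1 - 1\right) \left(3 + 3\right) \left(-5\right) + 37360\right) = \left(1432 + \left(-2 + 150\right)\right) \left(9 \cdot 0 \cdot 6 \left(-5\right) + 37360\right) = \left(1432 + 148\right) \left(9 \cdot 0 \left(-5\right) + 37360\right) = 1580 \left(0 \left(-5\right) + 37360\right) = 1580 \left(0 + 37360\right) = 1580 \cdot 37360 = 59028800$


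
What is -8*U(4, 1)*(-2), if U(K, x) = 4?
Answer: 64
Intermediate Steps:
-8*U(4, 1)*(-2) = -8*4*(-2) = -32*(-2) = 64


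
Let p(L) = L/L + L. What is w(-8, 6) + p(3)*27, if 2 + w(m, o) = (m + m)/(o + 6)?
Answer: 314/3 ≈ 104.67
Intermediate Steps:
w(m, o) = -2 + 2*m/(6 + o) (w(m, o) = -2 + (m + m)/(o + 6) = -2 + (2*m)/(6 + o) = -2 + 2*m/(6 + o))
p(L) = 1 + L
w(-8, 6) + p(3)*27 = 2*(-6 - 8 - 1*6)/(6 + 6) + (1 + 3)*27 = 2*(-6 - 8 - 6)/12 + 4*27 = 2*(1/12)*(-20) + 108 = -10/3 + 108 = 314/3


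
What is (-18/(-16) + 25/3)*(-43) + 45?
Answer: -8681/24 ≈ -361.71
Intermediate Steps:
(-18/(-16) + 25/3)*(-43) + 45 = (-18*(-1/16) + 25*(⅓))*(-43) + 45 = (9/8 + 25/3)*(-43) + 45 = (227/24)*(-43) + 45 = -9761/24 + 45 = -8681/24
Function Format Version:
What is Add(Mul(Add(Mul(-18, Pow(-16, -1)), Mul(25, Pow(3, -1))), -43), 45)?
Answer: Rational(-8681, 24) ≈ -361.71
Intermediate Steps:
Add(Mul(Add(Mul(-18, Pow(-16, -1)), Mul(25, Pow(3, -1))), -43), 45) = Add(Mul(Add(Mul(-18, Rational(-1, 16)), Mul(25, Rational(1, 3))), -43), 45) = Add(Mul(Add(Rational(9, 8), Rational(25, 3)), -43), 45) = Add(Mul(Rational(227, 24), -43), 45) = Add(Rational(-9761, 24), 45) = Rational(-8681, 24)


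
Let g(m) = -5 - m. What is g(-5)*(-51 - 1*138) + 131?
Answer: 131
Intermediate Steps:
g(-5)*(-51 - 1*138) + 131 = (-5 - 1*(-5))*(-51 - 1*138) + 131 = (-5 + 5)*(-51 - 138) + 131 = 0*(-189) + 131 = 0 + 131 = 131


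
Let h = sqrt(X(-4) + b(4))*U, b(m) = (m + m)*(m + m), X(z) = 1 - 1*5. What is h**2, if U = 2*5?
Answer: 6000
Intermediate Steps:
X(z) = -4 (X(z) = 1 - 5 = -4)
U = 10
b(m) = 4*m**2 (b(m) = (2*m)*(2*m) = 4*m**2)
h = 20*sqrt(15) (h = sqrt(-4 + 4*4**2)*10 = sqrt(-4 + 4*16)*10 = sqrt(-4 + 64)*10 = sqrt(60)*10 = (2*sqrt(15))*10 = 20*sqrt(15) ≈ 77.460)
h**2 = (20*sqrt(15))**2 = 6000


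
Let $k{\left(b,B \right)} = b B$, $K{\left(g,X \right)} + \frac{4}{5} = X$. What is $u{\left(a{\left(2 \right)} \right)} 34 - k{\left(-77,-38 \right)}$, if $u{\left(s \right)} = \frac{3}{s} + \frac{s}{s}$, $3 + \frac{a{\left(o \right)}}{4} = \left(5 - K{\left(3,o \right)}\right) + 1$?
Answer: $- \frac{17267}{6} \approx -2877.8$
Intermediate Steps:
$K{\left(g,X \right)} = - \frac{4}{5} + X$
$a{\left(o \right)} = \frac{76}{5} - 4 o$ ($a{\left(o \right)} = -12 + 4 \left(\left(5 - \left(- \frac{4}{5} + o\right)\right) + 1\right) = -12 + 4 \left(\left(\frac{29}{5} - o\right) + 1\right) = -12 + 4 \left(\frac{34}{5} - o\right) = -12 - \left(- \frac{136}{5} + 4 o\right) = \frac{76}{5} - 4 o$)
$u{\left(s \right)} = 1 + \frac{3}{s}$ ($u{\left(s \right)} = \frac{3}{s} + 1 = 1 + \frac{3}{s}$)
$k{\left(b,B \right)} = B b$
$u{\left(a{\left(2 \right)} \right)} 34 - k{\left(-77,-38 \right)} = \frac{3 + \left(\frac{76}{5} - 8\right)}{\frac{76}{5} - 8} \cdot 34 - \left(-38\right) \left(-77\right) = \frac{3 + \left(\frac{76}{5} - 8\right)}{\frac{76}{5} - 8} \cdot 34 - 2926 = \frac{3 + \frac{36}{5}}{\frac{36}{5}} \cdot 34 - 2926 = \frac{5}{36} \cdot \frac{51}{5} \cdot 34 - 2926 = \frac{17}{12} \cdot 34 - 2926 = \frac{289}{6} - 2926 = - \frac{17267}{6}$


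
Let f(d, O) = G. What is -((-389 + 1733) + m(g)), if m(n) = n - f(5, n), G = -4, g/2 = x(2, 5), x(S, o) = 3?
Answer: -1354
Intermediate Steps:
g = 6 (g = 2*3 = 6)
f(d, O) = -4
m(n) = 4 + n (m(n) = n - 1*(-4) = n + 4 = 4 + n)
-((-389 + 1733) + m(g)) = -((-389 + 1733) + (4 + 6)) = -(1344 + 10) = -1*1354 = -1354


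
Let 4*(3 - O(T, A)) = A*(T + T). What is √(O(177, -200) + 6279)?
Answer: √23982 ≈ 154.86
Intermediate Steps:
O(T, A) = 3 - A*T/2 (O(T, A) = 3 - A*(T + T)/4 = 3 - A*2*T/4 = 3 - A*T/2)
√(O(177, -200) + 6279) = √((3 - ½*(-200)*177) + 6279) = √((3 + 17700) + 6279) = √(17703 + 6279) = √23982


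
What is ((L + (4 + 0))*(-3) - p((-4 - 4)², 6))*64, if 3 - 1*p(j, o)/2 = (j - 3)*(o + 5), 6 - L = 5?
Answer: 84544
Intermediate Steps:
L = 1 (L = 6 - 1*5 = 6 - 5 = 1)
p(j, o) = 6 - 2*(-3 + j)*(5 + o) (p(j, o) = 6 - 2*(j - 3)*(o + 5) = 6 - 2*(-3 + j)*(5 + o))
((L + (4 + 0))*(-3) - p((-4 - 4)², 6))*64 = ((1 + (4 + 0))*(-3) - (36 - 10*(-4 - 4)² + 6*6 - 2*(-4 - 4)²*6))*64 = ((1 + 4)*(-3) - (36 - 10*(-8)² + 36 - 2*(-8)²*6))*64 = (5*(-3) - (36 - 10*64 + 36 - 2*64*6))*64 = (-15 - (36 - 640 + 36 - 768))*64 = (-15 - 1*(-1336))*64 = (-15 + 1336)*64 = 1321*64 = 84544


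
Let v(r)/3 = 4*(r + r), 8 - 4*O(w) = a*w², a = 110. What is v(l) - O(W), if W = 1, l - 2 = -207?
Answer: -9789/2 ≈ -4894.5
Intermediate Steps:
l = -205 (l = 2 - 207 = -205)
O(w) = 2 - 55*w²/2
v(r) = 24*r (v(r) = 3*(4*(r + r)) = 3*(4*(2*r)) = 3*(8*r) = 24*r)
v(l) - O(W) = 24*(-205) - (2 - 55/2*1²) = -4920 - (2 - 55/2*1) = -4920 - (2 - 55/2) = -4920 - 1*(-51/2) = -4920 + 51/2 = -9789/2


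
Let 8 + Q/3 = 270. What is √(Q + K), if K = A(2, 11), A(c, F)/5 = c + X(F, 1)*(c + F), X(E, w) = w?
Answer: √861 ≈ 29.343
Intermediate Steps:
Q = 786 (Q = -24 + 3*270 = -24 + 810 = 786)
A(c, F) = 5*F + 10*c (A(c, F) = 5*(c + 1*(c + F)) = 5*(c + 1*(F + c)) = 5*(c + (F + c)) = 5*(F + 2*c) = 5*F + 10*c)
K = 75 (K = 5*11 + 10*2 = 55 + 20 = 75)
√(Q + K) = √(786 + 75) = √861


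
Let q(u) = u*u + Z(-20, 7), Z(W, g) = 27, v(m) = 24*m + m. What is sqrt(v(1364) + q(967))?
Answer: 16*sqrt(3786) ≈ 984.49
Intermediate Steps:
v(m) = 25*m
q(u) = 27 + u**2 (q(u) = u*u + 27 = u**2 + 27 = 27 + u**2)
sqrt(v(1364) + q(967)) = sqrt(25*1364 + (27 + 967**2)) = sqrt(34100 + (27 + 935089)) = sqrt(34100 + 935116) = sqrt(969216) = 16*sqrt(3786)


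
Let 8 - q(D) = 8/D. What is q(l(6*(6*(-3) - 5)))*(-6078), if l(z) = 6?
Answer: -40520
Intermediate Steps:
q(D) = 8 - 8/D
q(l(6*(6*(-3) - 5)))*(-6078) = (8 - 8/6)*(-6078) = (8 - 8*1/6)*(-6078) = (8 - 4/3)*(-6078) = (20/3)*(-6078) = -40520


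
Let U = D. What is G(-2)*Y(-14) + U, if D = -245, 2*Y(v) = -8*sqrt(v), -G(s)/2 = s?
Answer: -245 - 16*I*sqrt(14) ≈ -245.0 - 59.867*I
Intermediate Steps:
G(s) = -2*s
Y(v) = -4*sqrt(v) (Y(v) = (-8*sqrt(v))/2 = -4*sqrt(v))
U = -245
G(-2)*Y(-14) + U = (-2*(-2))*(-4*I*sqrt(14)) - 245 = 4*(-4*I*sqrt(14)) - 245 = -16*I*sqrt(14) - 245 = -245 - 16*I*sqrt(14)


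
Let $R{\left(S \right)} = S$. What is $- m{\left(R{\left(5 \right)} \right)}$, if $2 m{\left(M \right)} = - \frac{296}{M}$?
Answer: $\frac{148}{5} \approx 29.6$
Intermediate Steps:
$m{\left(M \right)} = - \frac{148}{M}$ ($m{\left(M \right)} = \frac{\left(-296\right) \frac{1}{M}}{2} = - \frac{148}{M}$)
$- m{\left(R{\left(5 \right)} \right)} = - \frac{-148}{5} = \left(-1\right) \left(- \frac{148}{5}\right) = \frac{148}{5}$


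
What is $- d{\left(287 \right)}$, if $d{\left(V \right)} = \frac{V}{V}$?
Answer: $-1$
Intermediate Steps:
$d{\left(V \right)} = 1$
$- d{\left(287 \right)} = \left(-1\right) 1 = -1$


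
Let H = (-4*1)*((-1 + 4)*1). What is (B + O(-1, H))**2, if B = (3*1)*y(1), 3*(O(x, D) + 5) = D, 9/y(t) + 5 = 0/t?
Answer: 5184/25 ≈ 207.36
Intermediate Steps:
H = -12 ≈ -12.000
y(t) = -9/5 (y(t) = 9/(-5 + 0/t) = 9/(-5 + 0) = 9/(-5) = 9*(-1/5) = -9/5)
O(x, D) = -5 + D/3
B = -27/5 (B = (3*1)*(-9/5) = 3*(-9/5) = -27/5 ≈ -5.4000)
(B + O(-1, H))**2 = (-27/5 + (-5 + (1/3)*(-12)))**2 = (-27/5 + (-5 - 4))**2 = (-27/5 - 9)**2 = (-72/5)**2 = 5184/25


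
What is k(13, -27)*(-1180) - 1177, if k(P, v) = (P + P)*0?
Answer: -1177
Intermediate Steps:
k(P, v) = 0 (k(P, v) = (2*P)*0 = 0)
k(13, -27)*(-1180) - 1177 = 0*(-1180) - 1177 = 0 - 1177 = -1177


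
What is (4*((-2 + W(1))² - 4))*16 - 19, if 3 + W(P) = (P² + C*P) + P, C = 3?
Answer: -275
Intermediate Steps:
W(P) = -3 + P² + 4*P (W(P) = -3 + ((P² + 3*P) + P) = -3 + (P² + 4*P) = -3 + P² + 4*P)
(4*((-2 + W(1))² - 4))*16 - 19 = (4*((-2 + (-3 + 1² + 4*1))² - 4))*16 - 19 = (4*((-2 + (-3 + 1 + 4))² - 4))*16 - 19 = (4*((-2 + 2)² - 4))*16 - 19 = (4*(0² - 4))*16 - 19 = (4*(0 - 4))*16 - 19 = (4*(-4))*16 - 19 = -16*16 - 19 = -256 - 19 = -275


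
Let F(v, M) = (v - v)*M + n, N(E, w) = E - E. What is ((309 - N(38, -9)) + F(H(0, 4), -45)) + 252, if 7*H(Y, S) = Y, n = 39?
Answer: 600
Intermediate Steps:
N(E, w) = 0
H(Y, S) = Y/7
F(v, M) = 39 (F(v, M) = (v - v)*M + 39 = 0*M + 39 = 0 + 39 = 39)
((309 - N(38, -9)) + F(H(0, 4), -45)) + 252 = ((309 - 1*0) + 39) + 252 = ((309 + 0) + 39) + 252 = (309 + 39) + 252 = 348 + 252 = 600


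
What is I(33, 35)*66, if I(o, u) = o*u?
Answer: 76230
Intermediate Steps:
I(33, 35)*66 = (33*35)*66 = 1155*66 = 76230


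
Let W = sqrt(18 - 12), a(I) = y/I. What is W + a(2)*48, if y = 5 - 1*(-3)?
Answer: 192 + sqrt(6) ≈ 194.45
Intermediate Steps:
y = 8 (y = 5 + 3 = 8)
a(I) = 8/I
W = sqrt(6) ≈ 2.4495
W + a(2)*48 = sqrt(6) + (8/2)*48 = sqrt(6) + (8*(1/2))*48 = sqrt(6) + 4*48 = sqrt(6) + 192 = 192 + sqrt(6)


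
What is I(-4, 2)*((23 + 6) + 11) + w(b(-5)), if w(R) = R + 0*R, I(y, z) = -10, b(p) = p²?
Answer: -375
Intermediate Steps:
w(R) = R (w(R) = R + 0 = R)
I(-4, 2)*((23 + 6) + 11) + w(b(-5)) = -10*((23 + 6) + 11) + (-5)² = -10*(29 + 11) + 25 = -10*40 + 25 = -400 + 25 = -375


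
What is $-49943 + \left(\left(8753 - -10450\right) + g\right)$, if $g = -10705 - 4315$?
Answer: $-45760$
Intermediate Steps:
$g = -15020$ ($g = -10705 - 4315 = -15020$)
$-49943 + \left(\left(8753 - -10450\right) + g\right) = -49943 + \left(\left(8753 - -10450\right) - 15020\right) = -49943 + \left(\left(8753 + 10450\right) - 15020\right) = -49943 + \left(19203 - 15020\right) = -49943 + 4183 = -45760$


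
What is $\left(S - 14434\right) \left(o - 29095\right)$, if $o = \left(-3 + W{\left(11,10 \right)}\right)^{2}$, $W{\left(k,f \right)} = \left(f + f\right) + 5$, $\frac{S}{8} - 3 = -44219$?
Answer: $10533482982$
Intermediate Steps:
$S = -353728$ ($S = 24 + 8 \left(-44219\right) = 24 - 353752 = -353728$)
$W{\left(k,f \right)} = 5 + 2 f$ ($W{\left(k,f \right)} = 2 f + 5 = 5 + 2 f$)
$o = 484$ ($o = \left(-3 + \left(5 + 2 \cdot 10\right)\right)^{2} = \left(-3 + \left(5 + 20\right)\right)^{2} = \left(-3 + 25\right)^{2} = 22^{2} = 484$)
$\left(S - 14434\right) \left(o - 29095\right) = \left(-353728 - 14434\right) \left(484 - 29095\right) = \left(-368162\right) \left(-28611\right) = 10533482982$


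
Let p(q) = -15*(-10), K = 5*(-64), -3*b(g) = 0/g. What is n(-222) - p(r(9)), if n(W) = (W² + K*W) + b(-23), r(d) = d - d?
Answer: 120174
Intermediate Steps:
r(d) = 0
b(g) = 0 (b(g) = -0/g = -⅓*0 = 0)
K = -320
p(q) = 150
n(W) = W² - 320*W (n(W) = (W² - 320*W) + 0 = W² - 320*W)
n(-222) - p(r(9)) = -222*(-320 - 222) - 1*150 = -222*(-542) - 150 = 120324 - 150 = 120174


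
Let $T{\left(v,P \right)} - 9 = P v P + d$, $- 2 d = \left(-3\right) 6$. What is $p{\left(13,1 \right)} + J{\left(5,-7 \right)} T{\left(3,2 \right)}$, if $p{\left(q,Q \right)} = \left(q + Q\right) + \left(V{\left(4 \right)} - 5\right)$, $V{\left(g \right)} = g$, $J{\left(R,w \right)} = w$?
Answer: $-197$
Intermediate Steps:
$d = 9$ ($d = - \frac{\left(-3\right) 6}{2} = \left(- \frac{1}{2}\right) \left(-18\right) = 9$)
$p{\left(q,Q \right)} = -1 + Q + q$ ($p{\left(q,Q \right)} = \left(q + Q\right) + \left(4 - 5\right) = \left(Q + q\right) - 1 = -1 + Q + q$)
$T{\left(v,P \right)} = 18 + v P^{2}$ ($T{\left(v,P \right)} = 9 + \left(P v P + 9\right) = 9 + \left(v P^{2} + 9\right) = 9 + \left(9 + v P^{2}\right) = 18 + v P^{2}$)
$p{\left(13,1 \right)} + J{\left(5,-7 \right)} T{\left(3,2 \right)} = \left(-1 + 1 + 13\right) - 7 \left(18 + 3 \cdot 2^{2}\right) = 13 - 7 \left(18 + 3 \cdot 4\right) = 13 - 7 \left(18 + 12\right) = 13 - 210 = -197$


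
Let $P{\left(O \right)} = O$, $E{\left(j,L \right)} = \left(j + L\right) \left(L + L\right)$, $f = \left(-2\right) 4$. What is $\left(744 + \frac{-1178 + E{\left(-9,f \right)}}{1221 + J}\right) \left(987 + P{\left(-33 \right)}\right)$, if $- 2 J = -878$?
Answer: $\frac{294340959}{415} \approx 7.0926 \cdot 10^{5}$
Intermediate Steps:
$f = -8$
$J = 439$ ($J = \left(- \frac{1}{2}\right) \left(-878\right) = 439$)
$E{\left(j,L \right)} = 2 L \left(L + j\right)$ ($E{\left(j,L \right)} = \left(L + j\right) 2 L = 2 L \left(L + j\right)$)
$\left(744 + \frac{-1178 + E{\left(-9,f \right)}}{1221 + J}\right) \left(987 + P{\left(-33 \right)}\right) = \left(744 + \frac{-1178 + 2 \left(-8\right) \left(-8 - 9\right)}{1221 + 439}\right) \left(987 - 33\right) = \left(744 + \frac{-1178 + 2 \left(-8\right) \left(-17\right)}{1660}\right) 954 = \left(744 + \left(-1178 + 272\right) \frac{1}{1660}\right) 954 = \left(744 - \frac{453}{830}\right) 954 = \frac{617067}{830} \cdot 954 = \frac{294340959}{415}$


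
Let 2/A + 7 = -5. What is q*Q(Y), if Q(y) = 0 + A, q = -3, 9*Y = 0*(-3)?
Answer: ½ ≈ 0.50000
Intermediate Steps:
A = -⅙ (A = 2/(-7 - 5) = 2/(-12) = 2*(-1/12) = -⅙ ≈ -0.16667)
Y = 0 (Y = (0*(-3))/9 = (⅑)*0 = 0)
Q(y) = -⅙ (Q(y) = 0 - ⅙ = -⅙)
q*Q(Y) = -3*(-⅙) = ½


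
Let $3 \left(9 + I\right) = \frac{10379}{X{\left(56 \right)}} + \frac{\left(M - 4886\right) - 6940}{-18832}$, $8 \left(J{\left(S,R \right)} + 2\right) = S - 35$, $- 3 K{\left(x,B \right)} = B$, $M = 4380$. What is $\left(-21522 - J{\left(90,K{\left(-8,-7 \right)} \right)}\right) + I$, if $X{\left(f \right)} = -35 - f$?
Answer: $- \frac{27728410499}{1285284} \approx -21574.0$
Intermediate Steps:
$K{\left(x,B \right)} = - \frac{B}{3}$
$J{\left(S,R \right)} = - \frac{51}{8} + \frac{S}{8}$ ($J{\left(S,R \right)} = -2 + \frac{S - 35}{8} = -2 + \frac{-35 + S}{8} = -2 + \left(- \frac{35}{8} + \frac{S}{8}\right) = - \frac{51}{8} + \frac{S}{8}$)
$I = - \frac{120524983}{2570568}$ ($I = -9 + \frac{\frac{10379}{-35 - 56} + \frac{\left(4380 - 4886\right) - 6940}{-18832}}{3} = -9 + \frac{\frac{10379}{-35 - 56} + \left(-506 - 6940\right) \left(- \frac{1}{18832}\right)}{3} = -9 + \frac{\frac{10379}{-91} - - \frac{3723}{9416}}{3} = -9 + \frac{10379 \left(- \frac{1}{91}\right) + \frac{3723}{9416}}{3} = -9 + \frac{- \frac{10379}{91} + \frac{3723}{9416}}{3} = -9 + \frac{1}{3} \left(- \frac{97389871}{856856}\right) = -9 - \frac{97389871}{2570568} = - \frac{120524983}{2570568} \approx -46.887$)
$\left(-21522 - J{\left(90,K{\left(-8,-7 \right)} \right)}\right) + I = \left(-21522 - \left(- \frac{51}{8} + \frac{1}{8} \cdot 90\right)\right) - \frac{120524983}{2570568} = \left(-21522 - \left(- \frac{51}{8} + \frac{45}{4}\right)\right) - \frac{120524983}{2570568} = \left(-21522 - \frac{39}{8}\right) - \frac{120524983}{2570568} = - \frac{172215}{8} - \frac{120524983}{2570568} = - \frac{27728410499}{1285284}$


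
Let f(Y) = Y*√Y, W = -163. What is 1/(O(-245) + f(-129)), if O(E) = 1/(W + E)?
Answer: 408*I/(-I + 52632*√129) ≈ -1.1417e-9 + 0.00068252*I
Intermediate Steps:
f(Y) = Y^(3/2)
O(E) = 1/(-163 + E)
1/(O(-245) + f(-129)) = 1/(1/(-163 - 245) + (-129)^(3/2)) = 1/(1/(-408) - 129*I*√129) = 1/(-1/408 - 129*I*√129)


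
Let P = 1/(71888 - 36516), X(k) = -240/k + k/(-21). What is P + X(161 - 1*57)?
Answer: -70107031/9656556 ≈ -7.2600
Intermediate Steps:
X(k) = -240/k - k/21 (X(k) = -240/k + k*(-1/21) = -240/k - k/21)
P = 1/35372 ≈ 2.8271e-5
P + X(161 - 1*57) = 1/35372 + (-240/(161 - 1*57) - (161 - 1*57)/21) = 1/35372 + (-240/(161 - 57) - (161 - 57)/21) = 1/35372 + (-240/104 - 1/21*104) = 1/35372 + (-240*1/104 - 104/21) = 1/35372 + (-30/13 - 104/21) = 1/35372 - 1982/273 = -70107031/9656556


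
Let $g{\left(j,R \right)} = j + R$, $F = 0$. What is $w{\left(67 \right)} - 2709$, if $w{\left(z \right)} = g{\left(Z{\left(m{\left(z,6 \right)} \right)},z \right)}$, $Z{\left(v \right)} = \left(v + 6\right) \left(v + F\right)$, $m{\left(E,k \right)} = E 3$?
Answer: $38965$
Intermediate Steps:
$m{\left(E,k \right)} = 3 E$
$Z{\left(v \right)} = v \left(6 + v\right)$ ($Z{\left(v \right)} = \left(v + 6\right) \left(v + 0\right) = \left(6 + v\right) v = v \left(6 + v\right)$)
$g{\left(j,R \right)} = R + j$
$w{\left(z \right)} = z + 3 z \left(6 + 3 z\right)$
$w{\left(67 \right)} - 2709 = 67 \left(19 + 9 \cdot 67\right) - 2709 = 67 \left(19 + 603\right) - 2709 = 67 \cdot 622 - 2709 = 41674 - 2709 = 38965$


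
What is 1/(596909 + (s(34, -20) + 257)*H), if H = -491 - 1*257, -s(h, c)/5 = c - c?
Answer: 1/404673 ≈ 2.4711e-6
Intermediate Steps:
s(h, c) = 0 (s(h, c) = -5*(c - c) = -5*0 = 0)
H = -748 (H = -491 - 257 = -748)
1/(596909 + (s(34, -20) + 257)*H) = 1/(596909 + (0 + 257)*(-748)) = 1/(596909 + 257*(-748)) = 1/(596909 - 192236) = 1/404673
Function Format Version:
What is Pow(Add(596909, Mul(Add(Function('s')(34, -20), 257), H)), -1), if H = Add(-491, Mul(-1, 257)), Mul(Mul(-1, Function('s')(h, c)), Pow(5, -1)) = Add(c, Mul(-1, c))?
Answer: Rational(1, 404673) ≈ 2.4711e-6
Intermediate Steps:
Function('s')(h, c) = 0 (Function('s')(h, c) = Mul(-5, Add(c, Mul(-1, c))) = Mul(-5, 0) = 0)
H = -748 (H = Add(-491, -257) = -748)
Pow(Add(596909, Mul(Add(Function('s')(34, -20), 257), H)), -1) = Pow(Add(596909, Mul(Add(0, 257), -748)), -1) = Pow(Add(596909, Mul(257, -748)), -1) = Pow(Add(596909, -192236), -1) = Pow(404673, -1) = Rational(1, 404673)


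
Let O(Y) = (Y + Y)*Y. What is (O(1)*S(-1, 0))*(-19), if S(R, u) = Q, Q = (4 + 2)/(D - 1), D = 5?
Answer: -57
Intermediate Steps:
Q = 3/2 (Q = (4 + 2)/(5 - 1) = 6/4 = 6*(1/4) = 3/2 ≈ 1.5000)
S(R, u) = 3/2
O(Y) = 2*Y**2 (O(Y) = (2*Y)*Y = 2*Y**2)
(O(1)*S(-1, 0))*(-19) = ((2*1**2)*(3/2))*(-19) = ((2*1)*(3/2))*(-19) = (2*(3/2))*(-19) = 3*(-19) = -57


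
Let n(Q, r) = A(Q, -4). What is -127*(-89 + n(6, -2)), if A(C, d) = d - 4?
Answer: 12319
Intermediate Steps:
A(C, d) = -4 + d
n(Q, r) = -8 (n(Q, r) = -4 - 4 = -8)
-127*(-89 + n(6, -2)) = -127*(-89 - 8) = -127*(-97) = 12319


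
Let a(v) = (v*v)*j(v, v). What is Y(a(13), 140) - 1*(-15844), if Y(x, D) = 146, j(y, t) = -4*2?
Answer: 15990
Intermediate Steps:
j(y, t) = -8
a(v) = -8*v² (a(v) = (v*v)*(-8) = v²*(-8) = -8*v²)
Y(a(13), 140) - 1*(-15844) = 146 - 1*(-15844) = 146 + 15844 = 15990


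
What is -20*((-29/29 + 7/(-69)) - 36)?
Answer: 51200/69 ≈ 742.03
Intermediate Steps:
-20*((-29/29 + 7/(-69)) - 36) = -20*((-29*1/29 + 7*(-1/69)) - 36) = -20*((-1 - 7/69) - 36) = -20*(-76/69 - 36) = -20*(-2560/69) = 51200/69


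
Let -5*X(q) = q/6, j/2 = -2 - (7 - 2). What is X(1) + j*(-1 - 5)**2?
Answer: -15121/30 ≈ -504.03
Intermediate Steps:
j = -14 (j = 2*(-2 - (7 - 2)) = 2*(-2 - 1*5) = 2*(-2 - 5) = 2*(-7) = -14)
X(q) = -q/30 (X(q) = -q/(5*6) = -q/30)
X(1) + j*(-1 - 5)**2 = -1/30*1 - 14*(-1 - 5)**2 = -1/30 - 14*(-6)**2 = -1/30 - 14*36 = -1/30 - 504 = -15121/30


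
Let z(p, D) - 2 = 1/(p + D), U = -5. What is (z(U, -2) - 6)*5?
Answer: -145/7 ≈ -20.714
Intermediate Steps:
z(p, D) = 2 + 1/(D + p) (z(p, D) = 2 + 1/(p + D) = 2 + 1/(D + p))
(z(U, -2) - 6)*5 = ((1 + 2*(-2) + 2*(-5))/(-2 - 5) - 6)*5 = ((1 - 4 - 10)/(-7) - 6)*5 = (-1/7*(-13) - 6)*5 = (13/7 - 6)*5 = -29/7*5 = -145/7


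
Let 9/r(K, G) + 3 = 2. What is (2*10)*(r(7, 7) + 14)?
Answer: 100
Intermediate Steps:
r(K, G) = -9 (r(K, G) = 9/(-3 + 2) = 9/(-1) = 9*(-1) = -9)
(2*10)*(r(7, 7) + 14) = (2*10)*(-9 + 14) = 20*5 = 100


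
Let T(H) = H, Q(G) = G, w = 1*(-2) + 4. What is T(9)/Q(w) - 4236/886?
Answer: -249/886 ≈ -0.28104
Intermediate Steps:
w = 2 (w = -2 + 4 = 2)
T(9)/Q(w) - 4236/886 = 9/2 - 4236/886 = 9*(½) - 4236*1/886 = 9/2 - 2118/443 = -249/886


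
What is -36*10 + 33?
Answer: -327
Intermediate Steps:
-36*10 + 33 = -360 + 33 = -327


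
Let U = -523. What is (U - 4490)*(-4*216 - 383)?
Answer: 6251211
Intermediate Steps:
(U - 4490)*(-4*216 - 383) = (-523 - 4490)*(-4*216 - 383) = -5013*(-864 - 383) = -5013*(-1247) = 6251211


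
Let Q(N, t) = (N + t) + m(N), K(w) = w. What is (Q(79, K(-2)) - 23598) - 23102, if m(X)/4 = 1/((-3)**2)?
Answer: -419603/9 ≈ -46623.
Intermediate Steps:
m(X) = 4/9 (m(X) = 4/((-3)**2) = 4/9)
Q(N, t) = 4/9 + N + t (Q(N, t) = (N + t) + 4/9 = 4/9 + N + t)
(Q(79, K(-2)) - 23598) - 23102 = ((4/9 + 79 - 2) - 23598) - 23102 = (697/9 - 23598) - 23102 = -211685/9 - 23102 = -419603/9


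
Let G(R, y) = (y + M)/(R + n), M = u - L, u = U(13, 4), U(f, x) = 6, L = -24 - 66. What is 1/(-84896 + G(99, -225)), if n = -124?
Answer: -25/2122271 ≈ -1.1780e-5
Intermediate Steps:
L = -90
u = 6
M = 96 (M = 6 - 1*(-90) = 6 + 90 = 96)
G(R, y) = (96 + y)/(-124 + R) (G(R, y) = (y + 96)/(R - 124) = (96 + y)/(-124 + R))
1/(-84896 + G(99, -225)) = 1/(-84896 + (96 - 225)/(-124 + 99)) = 1/(-84896 - 129/(-25)) = 1/(-84896 - 1/25*(-129)) = 1/(-84896 + 129/25) = 1/(-2122271/25) = -25/2122271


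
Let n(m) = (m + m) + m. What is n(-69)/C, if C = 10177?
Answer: -207/10177 ≈ -0.020340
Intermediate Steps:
n(m) = 3*m (n(m) = 2*m + m = 3*m)
n(-69)/C = (3*(-69))/10177 = -207*1/10177 = -207/10177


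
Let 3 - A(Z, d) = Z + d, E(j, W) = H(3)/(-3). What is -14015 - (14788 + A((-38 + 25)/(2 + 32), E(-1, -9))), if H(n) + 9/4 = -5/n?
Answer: -17628707/612 ≈ -28805.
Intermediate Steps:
H(n) = -9/4 - 5/n
E(j, W) = 47/36 (E(j, W) = (-9/4 - 5/3)/(-3) = (-9/4 - 5*⅓)*(-⅓) = (-9/4 - 5/3)*(-⅓) = -47/12*(-⅓) = 47/36)
A(Z, d) = 3 - Z - d (A(Z, d) = 3 - (Z + d) = 3 + (-Z - d) = 3 - Z - d)
-14015 - (14788 + A((-38 + 25)/(2 + 32), E(-1, -9))) = -14015 - (14788 + (3 - (-38 + 25)/(2 + 32) - 1*47/36)) = -14015 - (14788 + (3 - (-13)/34 - 47/36)) = -14015 - (14788 + (3 - 1*(-13/34) - 47/36)) = -14015 - (14788 + (3 + 13/34 - 47/36)) = -14015 - (14788 + 1271/612) = -14015 - 1*9051527/612 = -14015 - 9051527/612 = -17628707/612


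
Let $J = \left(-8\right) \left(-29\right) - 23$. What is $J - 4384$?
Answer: $-4175$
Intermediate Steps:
$J = 209$ ($J = 232 - 23 = 209$)
$J - 4384 = 209 - 4384 = -4175$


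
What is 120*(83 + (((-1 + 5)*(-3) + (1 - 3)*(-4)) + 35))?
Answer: 13680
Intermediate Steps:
120*(83 + (((-1 + 5)*(-3) + (1 - 3)*(-4)) + 35)) = 120*(83 + ((4*(-3) - 2*(-4)) + 35)) = 120*(83 + ((-12 + 8) + 35)) = 120*(83 + (-4 + 35)) = 120*(83 + 31) = 120*114 = 13680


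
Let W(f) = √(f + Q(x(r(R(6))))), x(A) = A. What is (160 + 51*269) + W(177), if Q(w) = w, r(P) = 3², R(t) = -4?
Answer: 13879 + √186 ≈ 13893.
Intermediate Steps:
r(P) = 9
W(f) = √(9 + f) (W(f) = √(f + 9) = √(9 + f))
(160 + 51*269) + W(177) = (160 + 51*269) + √(9 + 177) = (160 + 13719) + √186 = 13879 + √186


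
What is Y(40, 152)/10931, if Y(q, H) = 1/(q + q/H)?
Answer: 19/8362215 ≈ 2.2721e-6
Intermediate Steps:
Y(40, 152)/10931 = (152/(40*(1 + 152)))/10931 = (152*(1/40)/153)*(1/10931) = (152*(1/40)*(1/153))*(1/10931) = (19/765)*(1/10931) = 19/8362215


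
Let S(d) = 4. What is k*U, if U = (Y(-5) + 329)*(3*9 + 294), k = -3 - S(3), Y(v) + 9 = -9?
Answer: -698817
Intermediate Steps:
Y(v) = -18 (Y(v) = -9 - 9 = -18)
k = -7 (k = -3 - 1*4 = -3 - 4 = -7)
U = 99831 (U = (-18 + 329)*(3*9 + 294) = 311*(27 + 294) = 311*321 = 99831)
k*U = -7*99831 = -698817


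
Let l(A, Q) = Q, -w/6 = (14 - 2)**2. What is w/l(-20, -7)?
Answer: 864/7 ≈ 123.43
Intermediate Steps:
w = -864 (w = -6*(14 - 2)**2 = -6*12**2 = -6*144 = -864)
w/l(-20, -7) = -864/(-7) = -864*(-1/7) = 864/7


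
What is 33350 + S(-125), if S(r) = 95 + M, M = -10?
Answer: 33435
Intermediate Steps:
S(r) = 85 (S(r) = 95 - 10 = 85)
33350 + S(-125) = 33350 + 85 = 33435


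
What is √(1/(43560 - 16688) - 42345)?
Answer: I*√7644377528402/13436 ≈ 205.78*I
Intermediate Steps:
√(1/(43560 - 16688) - 42345) = √(1/26872 - 42345) = √(-1137894839/26872) = I*√7644377528402/13436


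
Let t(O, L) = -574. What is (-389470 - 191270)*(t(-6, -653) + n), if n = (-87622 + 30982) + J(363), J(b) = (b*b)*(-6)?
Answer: 492367632720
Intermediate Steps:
J(b) = -6*b² (J(b) = b²*(-6) = -6*b²)
n = -847254 (n = (-87622 + 30982) - 6*363² = -56640 - 6*131769 = -56640 - 790614 = -847254)
(-389470 - 191270)*(t(-6, -653) + n) = (-389470 - 191270)*(-574 - 847254) = -580740*(-847828) = 492367632720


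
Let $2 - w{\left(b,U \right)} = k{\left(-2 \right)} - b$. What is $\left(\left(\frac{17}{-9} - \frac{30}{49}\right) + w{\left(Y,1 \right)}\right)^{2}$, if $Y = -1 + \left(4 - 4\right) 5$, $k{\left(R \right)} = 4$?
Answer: $\frac{5885476}{194481} \approx 30.262$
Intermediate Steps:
$Y = -1$ ($Y = -1 + \left(4 - 4\right) 5 = -1 + 0 \cdot 5 = -1 + 0 = -1$)
$w{\left(b,U \right)} = -2 + b$ ($w{\left(b,U \right)} = 2 - \left(4 - b\right) = 2 + \left(-4 + b\right) = -2 + b$)
$\left(\left(\frac{17}{-9} - \frac{30}{49}\right) + w{\left(Y,1 \right)}\right)^{2} = \left(\left(\frac{17}{-9} - \frac{30}{49}\right) - 3\right)^{2} = \left(\left(17 \left(- \frac{1}{9}\right) - \frac{30}{49}\right) - 3\right)^{2} = \left(\left(- \frac{17}{9} - \frac{30}{49}\right) - 3\right)^{2} = \left(- \frac{1103}{441} - 3\right)^{2} = \left(- \frac{2426}{441}\right)^{2} = \frac{5885476}{194481}$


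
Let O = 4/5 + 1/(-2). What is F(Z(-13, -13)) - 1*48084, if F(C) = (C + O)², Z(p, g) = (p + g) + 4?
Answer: -4761311/100 ≈ -47613.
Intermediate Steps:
O = 3/10 (O = 4*(⅕) + 1*(-½) = ⅘ - ½ = 3/10 ≈ 0.30000)
Z(p, g) = 4 + g + p (Z(p, g) = (g + p) + 4 = 4 + g + p)
F(C) = (3/10 + C)² (F(C) = (C + 3/10)² = (3/10 + C)²)
F(Z(-13, -13)) - 1*48084 = (3 + 10*(4 - 13 - 13))²/100 - 1*48084 = (3 + 10*(-22))²/100 - 48084 = (3 - 220)²/100 - 48084 = (1/100)*(-217)² - 48084 = (1/100)*47089 - 48084 = 47089/100 - 48084 = -4761311/100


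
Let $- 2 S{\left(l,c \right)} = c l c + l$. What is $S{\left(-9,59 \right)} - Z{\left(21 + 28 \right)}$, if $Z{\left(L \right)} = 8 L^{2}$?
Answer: $-3539$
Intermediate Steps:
$S{\left(l,c \right)} = - \frac{l}{2} - \frac{l c^{2}}{2}$ ($S{\left(l,c \right)} = - \frac{c l c + l}{2} = - \frac{l c^{2} + l}{2} = - \frac{l + l c^{2}}{2} = - \frac{l}{2} - \frac{l c^{2}}{2}$)
$S{\left(-9,59 \right)} - Z{\left(21 + 28 \right)} = \left(- \frac{1}{2}\right) \left(-9\right) \left(1 + 59^{2}\right) - 8 \left(21 + 28\right)^{2} = \left(- \frac{1}{2}\right) \left(-9\right) \left(1 + 3481\right) - 8 \cdot 49^{2} = \left(- \frac{1}{2}\right) \left(-9\right) 3482 - 8 \cdot 2401 = 15669 - 19208 = -3539$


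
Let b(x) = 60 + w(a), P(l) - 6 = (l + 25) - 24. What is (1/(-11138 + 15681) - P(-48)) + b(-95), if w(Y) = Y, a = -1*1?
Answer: 454301/4543 ≈ 100.00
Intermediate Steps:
a = -1
P(l) = 7 + l (P(l) = 6 + ((l + 25) - 24) = 6 + ((25 + l) - 24) = 6 + (1 + l) = 7 + l)
b(x) = 59 (b(x) = 60 - 1 = 59)
(1/(-11138 + 15681) - P(-48)) + b(-95) = (1/(-11138 + 15681) - (7 - 48)) + 59 = (1/4543 - 1*(-41)) + 59 = (1/4543 + 41) + 59 = 186264/4543 + 59 = 454301/4543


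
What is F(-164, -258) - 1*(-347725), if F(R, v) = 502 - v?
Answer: 348485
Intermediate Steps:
F(-164, -258) - 1*(-347725) = (502 - 1*(-258)) - 1*(-347725) = (502 + 258) + 347725 = 760 + 347725 = 348485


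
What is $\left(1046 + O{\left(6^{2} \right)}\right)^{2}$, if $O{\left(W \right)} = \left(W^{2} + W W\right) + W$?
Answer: $13498276$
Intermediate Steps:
$O{\left(W \right)} = W + 2 W^{2}$ ($O{\left(W \right)} = \left(W^{2} + W^{2}\right) + W = 2 W^{2} + W = W + 2 W^{2}$)
$\left(1046 + O{\left(6^{2} \right)}\right)^{2} = \left(1046 + 6^{2} \left(1 + 2 \cdot 6^{2}\right)\right)^{2} = \left(1046 + 36 \left(1 + 2 \cdot 36\right)\right)^{2} = \left(1046 + 36 \left(1 + 72\right)\right)^{2} = \left(1046 + 36 \cdot 73\right)^{2} = \left(1046 + 2628\right)^{2} = 3674^{2} = 13498276$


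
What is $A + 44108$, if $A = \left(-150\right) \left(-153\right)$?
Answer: $67058$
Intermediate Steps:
$A = 22950$
$A + 44108 = 22950 + 44108 = 67058$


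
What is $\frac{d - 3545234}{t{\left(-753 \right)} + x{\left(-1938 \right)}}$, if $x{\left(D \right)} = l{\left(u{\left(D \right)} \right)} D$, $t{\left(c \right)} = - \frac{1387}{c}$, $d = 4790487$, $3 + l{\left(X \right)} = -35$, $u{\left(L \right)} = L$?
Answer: $\frac{937675509}{55455319} \approx 16.909$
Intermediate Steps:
$l{\left(X \right)} = -38$ ($l{\left(X \right)} = -3 - 35 = -38$)
$x{\left(D \right)} = - 38 D$
$\frac{d - 3545234}{t{\left(-753 \right)} + x{\left(-1938 \right)}} = \frac{4790487 - 3545234}{- \frac{1387}{-753} - -73644} = \frac{1245253}{\left(-1387\right) \left(- \frac{1}{753}\right) + 73644} = \frac{1245253}{\frac{1387}{753} + 73644} = \frac{1245253}{\frac{55455319}{753}} = 1245253 \cdot \frac{753}{55455319} = \frac{937675509}{55455319}$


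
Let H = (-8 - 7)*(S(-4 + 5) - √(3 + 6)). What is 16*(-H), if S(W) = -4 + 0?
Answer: -1680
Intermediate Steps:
S(W) = -4
H = 105 (H = (-8 - 7)*(-4 - √(3 + 6)) = -15*(-4 - √9) = -15*(-4 - 1*3) = -15*(-4 - 3) = -15*(-7) = 105)
16*(-H) = 16*(-1*105) = 16*(-105) = -1680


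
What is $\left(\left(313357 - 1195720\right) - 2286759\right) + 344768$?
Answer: $-2824354$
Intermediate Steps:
$\left(\left(313357 - 1195720\right) - 2286759\right) + 344768 = \left(-882363 - 2286759\right) + 344768 = -3169122 + 344768 = -2824354$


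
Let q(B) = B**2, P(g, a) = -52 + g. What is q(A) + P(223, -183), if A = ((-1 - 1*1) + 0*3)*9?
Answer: 495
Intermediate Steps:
A = -18 (A = ((-1 - 1) + 0)*9 = (-2 + 0)*9 = -2*9 = -18)
q(A) + P(223, -183) = (-18)**2 + (-52 + 223) = 324 + 171 = 495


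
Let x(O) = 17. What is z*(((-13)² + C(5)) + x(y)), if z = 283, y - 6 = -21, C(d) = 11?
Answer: 55751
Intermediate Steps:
y = -15 (y = 6 - 21 = -15)
z*(((-13)² + C(5)) + x(y)) = 283*(((-13)² + 11) + 17) = 283*((169 + 11) + 17) = 283*(180 + 17) = 283*197 = 55751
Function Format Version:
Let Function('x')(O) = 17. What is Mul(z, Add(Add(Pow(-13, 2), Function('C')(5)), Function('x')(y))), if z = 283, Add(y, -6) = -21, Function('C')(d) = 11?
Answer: 55751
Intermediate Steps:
y = -15 (y = Add(6, -21) = -15)
Mul(z, Add(Add(Pow(-13, 2), Function('C')(5)), Function('x')(y))) = Mul(283, Add(Add(Pow(-13, 2), 11), 17)) = Mul(283, Add(Add(169, 11), 17)) = Mul(283, Add(180, 17)) = Mul(283, 197) = 55751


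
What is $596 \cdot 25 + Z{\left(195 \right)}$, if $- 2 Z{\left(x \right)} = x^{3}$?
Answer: $- \frac{7385075}{2} \approx -3.6925 \cdot 10^{6}$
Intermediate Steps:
$Z{\left(x \right)} = - \frac{x^{3}}{2}$
$596 \cdot 25 + Z{\left(195 \right)} = 596 \cdot 25 - \frac{195^{3}}{2} = 14900 - \frac{7414875}{2} = - \frac{7385075}{2}$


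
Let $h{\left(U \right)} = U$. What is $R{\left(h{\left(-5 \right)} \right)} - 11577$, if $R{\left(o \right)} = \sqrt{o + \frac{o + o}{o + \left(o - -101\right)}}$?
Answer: $-11577 + \frac{i \sqrt{42315}}{91} \approx -11577.0 + 2.2605 i$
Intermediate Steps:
$R{\left(o \right)} = \sqrt{o + \frac{2 o}{101 + 2 o}}$ ($R{\left(o \right)} = \sqrt{o + \frac{2 o}{o + \left(o + 101\right)}} = \sqrt{o + \frac{2 o}{o + \left(101 + o\right)}} = \sqrt{o + \frac{2 o}{101 + 2 o}}$)
$R{\left(h{\left(-5 \right)} \right)} - 11577 = \sqrt{- \frac{5 \left(103 + 2 \left(-5\right)\right)}{101 + 2 \left(-5\right)}} - 11577 = \sqrt{- \frac{5 \left(103 - 10\right)}{101 - 10}} - 11577 = \sqrt{\left(-5\right) \frac{1}{91} \cdot 93} - 11577 = \sqrt{- \frac{465}{91}} - 11577 = \frac{i \sqrt{42315}}{91} - 11577 = -11577 + \frac{i \sqrt{42315}}{91}$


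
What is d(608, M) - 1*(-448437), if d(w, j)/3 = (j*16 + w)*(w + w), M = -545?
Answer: -29144139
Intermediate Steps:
d(w, j) = 6*w*(w + 16*j) (d(w, j) = 3*((j*16 + w)*(w + w)) = 3*((16*j + w)*(2*w)) = 3*((w + 16*j)*(2*w)) = 3*(2*w*(w + 16*j)) = 6*w*(w + 16*j))
d(608, M) - 1*(-448437) = 6*608*(608 + 16*(-545)) - 1*(-448437) = 6*608*(608 - 8720) + 448437 = 6*608*(-8112) + 448437 = -29592576 + 448437 = -29144139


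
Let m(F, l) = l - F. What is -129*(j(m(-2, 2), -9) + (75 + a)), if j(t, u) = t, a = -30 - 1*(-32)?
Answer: -10449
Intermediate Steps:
a = 2 (a = -30 + 32 = 2)
-129*(j(m(-2, 2), -9) + (75 + a)) = -129*((2 - 1*(-2)) + (75 + 2)) = -129*((2 + 2) + 77) = -129*(4 + 77) = -129*81 = -10449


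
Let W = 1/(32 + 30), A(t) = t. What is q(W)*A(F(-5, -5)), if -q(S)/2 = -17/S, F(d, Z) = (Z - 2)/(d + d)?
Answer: 7378/5 ≈ 1475.6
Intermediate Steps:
F(d, Z) = (-2 + Z)/(2*d) (F(d, Z) = (-2 + Z)/((2*d)) = (-2 + Z)*(1/(2*d)) = (-2 + Z)/(2*d))
W = 1/62 ≈ 0.016129
q(S) = 34/S (q(S) = -(-34)/S = 34/S)
q(W)*A(F(-5, -5)) = (34/(1/62))*((½)*(-2 - 5)/(-5)) = (34*62)*((½)*(-⅕)*(-7)) = 2108*(7/10) = 7378/5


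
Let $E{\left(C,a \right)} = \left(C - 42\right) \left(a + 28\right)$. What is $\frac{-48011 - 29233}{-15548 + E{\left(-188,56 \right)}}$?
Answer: $\frac{19311}{8717} \approx 2.2153$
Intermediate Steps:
$E{\left(C,a \right)} = \left(-42 + C\right) \left(28 + a\right)$
$\frac{-48011 - 29233}{-15548 + E{\left(-188,56 \right)}} = \frac{-48011 - 29233}{-15548 - 19320} = - \frac{77244}{-15548 - 19320} = - \frac{77244}{-34868} = \left(-77244\right) \left(- \frac{1}{34868}\right) = \frac{19311}{8717}$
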